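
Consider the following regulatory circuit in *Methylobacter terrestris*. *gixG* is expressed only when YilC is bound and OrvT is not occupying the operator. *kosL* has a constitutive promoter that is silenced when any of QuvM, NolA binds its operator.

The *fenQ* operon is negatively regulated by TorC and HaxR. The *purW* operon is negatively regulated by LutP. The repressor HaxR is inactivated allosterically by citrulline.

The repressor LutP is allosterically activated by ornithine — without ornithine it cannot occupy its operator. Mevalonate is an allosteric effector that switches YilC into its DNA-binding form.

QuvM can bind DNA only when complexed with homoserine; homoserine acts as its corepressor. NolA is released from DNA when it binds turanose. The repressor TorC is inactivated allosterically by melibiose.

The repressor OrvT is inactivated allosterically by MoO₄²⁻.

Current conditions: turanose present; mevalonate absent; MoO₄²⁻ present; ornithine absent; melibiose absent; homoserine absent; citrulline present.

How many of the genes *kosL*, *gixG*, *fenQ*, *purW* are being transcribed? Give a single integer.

Homoserine is absent, so QuvM is inactive.
Turanose is present, so NolA is inactive.
With no repressor bound, *kosL* is transcribed.
→ *kosL* is ON.
MoO₄²⁻ is present, so OrvT is inactive.
Mevalonate is absent, so YilC is inactive.
Required activator YilC is absent, so *gixG* is not transcribed.
→ *gixG* is OFF.
Melibiose is absent, so TorC is active.
Citrulline is present, so HaxR is inactive.
With repressor TorC bound, *fenQ* is not transcribed.
→ *fenQ* is OFF.
Ornithine is absent, so LutP is inactive.
With no repressor bound, *purW* is transcribed.
→ *purW* is ON.
2 of the 4 genes are transcribed.

2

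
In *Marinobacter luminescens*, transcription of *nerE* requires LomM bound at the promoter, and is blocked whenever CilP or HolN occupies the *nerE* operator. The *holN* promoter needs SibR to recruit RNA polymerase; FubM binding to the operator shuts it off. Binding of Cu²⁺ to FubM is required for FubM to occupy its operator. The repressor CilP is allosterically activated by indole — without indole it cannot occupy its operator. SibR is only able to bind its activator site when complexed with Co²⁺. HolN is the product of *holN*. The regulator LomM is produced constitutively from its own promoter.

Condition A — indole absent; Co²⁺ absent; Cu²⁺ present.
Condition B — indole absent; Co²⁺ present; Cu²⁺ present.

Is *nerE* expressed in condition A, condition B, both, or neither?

both

Condition A:
LomM is produced constitutively and is active.
Indole is absent, so CilP is inactive.
Co²⁺ is absent, so SibR is inactive.
Cu²⁺ is present, so FubM is active.
With repressor FubM bound, *holN* is not transcribed.
So HolN is not produced.
No repressor is bound and LomM is active, so *nerE* is transcribed.
→ *nerE* is ON in A.
Condition B:
LomM is produced constitutively and is active.
Indole is absent, so CilP is inactive.
Co²⁺ is present, so SibR is active.
Cu²⁺ is present, so FubM is active.
With repressor FubM bound, *holN* is not transcribed.
So HolN is not produced.
No repressor is bound and LomM is active, so *nerE* is transcribed.
→ *nerE* is ON in B.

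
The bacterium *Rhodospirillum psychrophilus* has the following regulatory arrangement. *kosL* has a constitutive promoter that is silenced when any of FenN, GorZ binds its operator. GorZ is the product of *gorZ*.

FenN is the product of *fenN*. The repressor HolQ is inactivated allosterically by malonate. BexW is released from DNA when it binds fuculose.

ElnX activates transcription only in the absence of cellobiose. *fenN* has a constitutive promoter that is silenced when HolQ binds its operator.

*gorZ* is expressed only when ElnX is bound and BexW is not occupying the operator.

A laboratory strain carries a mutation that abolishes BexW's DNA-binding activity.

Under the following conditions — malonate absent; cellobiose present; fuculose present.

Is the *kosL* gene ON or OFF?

Malonate is absent, so HolQ is active.
With repressor HolQ bound, *fenN* is not transcribed.
So FenN is not produced.
Cellobiose is present, so ElnX is inactive.
BexW is non-functional in this strain, so it has no effect.
Required activator ElnX is absent, so *gorZ* is not transcribed.
So GorZ is not produced.
With no repressor bound, *kosL* is transcribed.

ON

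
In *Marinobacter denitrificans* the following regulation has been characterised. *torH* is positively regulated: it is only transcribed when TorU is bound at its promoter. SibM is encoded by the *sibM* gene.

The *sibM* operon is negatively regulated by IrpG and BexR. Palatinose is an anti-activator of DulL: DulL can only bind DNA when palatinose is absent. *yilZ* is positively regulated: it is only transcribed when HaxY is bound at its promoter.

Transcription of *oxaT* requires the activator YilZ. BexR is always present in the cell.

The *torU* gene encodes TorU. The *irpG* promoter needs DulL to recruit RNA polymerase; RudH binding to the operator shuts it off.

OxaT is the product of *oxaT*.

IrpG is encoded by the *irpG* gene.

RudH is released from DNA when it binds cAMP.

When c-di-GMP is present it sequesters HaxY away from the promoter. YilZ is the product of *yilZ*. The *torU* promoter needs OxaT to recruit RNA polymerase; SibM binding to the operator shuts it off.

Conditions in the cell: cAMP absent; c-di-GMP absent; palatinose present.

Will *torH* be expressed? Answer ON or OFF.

ON

c-di-GMP is absent, so HaxY is active.
No repressor is bound and HaxY is active, so *yilZ* is transcribed.
So YilZ is produced and active.
No repressor is bound and YilZ is active, so *oxaT* is transcribed.
So OxaT is produced and active.
Palatinose is present, so DulL is inactive.
cAMP is absent, so RudH is active.
With repressor RudH bound, *irpG* is not transcribed.
So IrpG is not produced.
BexR is produced constitutively and is active.
With repressor BexR bound, *sibM* is not transcribed.
So SibM is not produced.
No repressor is bound and OxaT is active, so *torU* is transcribed.
So TorU is produced and active.
No repressor is bound and TorU is active, so *torH* is transcribed.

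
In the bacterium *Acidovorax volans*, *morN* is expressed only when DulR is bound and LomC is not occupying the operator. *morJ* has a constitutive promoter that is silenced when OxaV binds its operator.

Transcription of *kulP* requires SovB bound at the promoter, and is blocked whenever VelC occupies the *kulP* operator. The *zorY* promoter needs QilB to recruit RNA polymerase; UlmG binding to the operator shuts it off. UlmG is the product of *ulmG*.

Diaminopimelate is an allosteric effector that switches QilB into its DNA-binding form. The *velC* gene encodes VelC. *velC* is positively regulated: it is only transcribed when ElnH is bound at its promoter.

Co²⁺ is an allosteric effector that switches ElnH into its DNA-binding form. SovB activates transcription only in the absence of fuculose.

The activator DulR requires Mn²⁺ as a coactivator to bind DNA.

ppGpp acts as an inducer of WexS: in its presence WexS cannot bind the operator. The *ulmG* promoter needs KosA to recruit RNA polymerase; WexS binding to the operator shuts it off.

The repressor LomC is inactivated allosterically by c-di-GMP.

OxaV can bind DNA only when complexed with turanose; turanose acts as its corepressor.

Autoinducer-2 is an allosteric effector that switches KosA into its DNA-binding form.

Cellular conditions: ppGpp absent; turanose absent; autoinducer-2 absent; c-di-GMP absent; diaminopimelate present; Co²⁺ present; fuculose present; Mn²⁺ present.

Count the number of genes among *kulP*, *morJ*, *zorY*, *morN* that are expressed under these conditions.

Fuculose is present, so SovB is inactive.
Co²⁺ is present, so ElnH is active.
No repressor is bound and ElnH is active, so *velC* is transcribed.
So VelC is produced and active.
With repressor VelC bound, *kulP* is not transcribed.
→ *kulP* is OFF.
Turanose is absent, so OxaV is inactive.
With no repressor bound, *morJ* is transcribed.
→ *morJ* is ON.
Autoinducer-2 is absent, so KosA is inactive.
ppGpp is absent, so WexS is active.
With repressor WexS bound, *ulmG* is not transcribed.
So UlmG is not produced.
Diaminopimelate is present, so QilB is active.
No repressor is bound and QilB is active, so *zorY* is transcribed.
→ *zorY* is ON.
c-di-GMP is absent, so LomC is active.
Mn²⁺ is present, so DulR is active.
With repressor LomC bound, *morN* is not transcribed.
→ *morN* is OFF.
2 of the 4 genes are transcribed.

2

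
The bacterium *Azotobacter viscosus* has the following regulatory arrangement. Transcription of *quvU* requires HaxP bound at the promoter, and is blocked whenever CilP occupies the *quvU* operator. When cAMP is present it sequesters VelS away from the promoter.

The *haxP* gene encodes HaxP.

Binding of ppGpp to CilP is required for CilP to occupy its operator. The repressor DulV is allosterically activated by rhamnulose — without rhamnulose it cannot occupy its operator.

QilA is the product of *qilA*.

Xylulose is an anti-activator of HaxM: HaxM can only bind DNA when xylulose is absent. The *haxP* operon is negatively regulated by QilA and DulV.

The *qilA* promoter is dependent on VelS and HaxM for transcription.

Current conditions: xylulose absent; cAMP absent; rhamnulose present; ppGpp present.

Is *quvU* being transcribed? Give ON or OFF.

OFF

ppGpp is present, so CilP is active.
cAMP is absent, so VelS is active.
Xylulose is absent, so HaxM is active.
No repressor is bound and VelS and HaxM are active, so *qilA* is transcribed.
So QilA is produced and active.
Rhamnulose is present, so DulV is active.
With repressor QilA bound, *haxP* is not transcribed.
So HaxP is not produced.
With repressor CilP bound, *quvU* is not transcribed.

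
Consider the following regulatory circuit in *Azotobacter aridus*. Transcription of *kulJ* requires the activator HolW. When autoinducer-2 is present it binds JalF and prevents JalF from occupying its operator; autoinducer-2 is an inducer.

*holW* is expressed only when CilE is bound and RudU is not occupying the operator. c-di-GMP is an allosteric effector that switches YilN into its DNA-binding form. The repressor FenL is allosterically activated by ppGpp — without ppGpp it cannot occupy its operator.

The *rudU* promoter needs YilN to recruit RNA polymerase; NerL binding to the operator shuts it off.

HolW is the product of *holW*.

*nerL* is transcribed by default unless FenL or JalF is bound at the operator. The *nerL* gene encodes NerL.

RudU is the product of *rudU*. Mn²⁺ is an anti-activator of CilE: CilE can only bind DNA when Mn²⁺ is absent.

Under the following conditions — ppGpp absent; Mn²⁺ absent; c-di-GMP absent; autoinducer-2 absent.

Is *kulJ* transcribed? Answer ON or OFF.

ON

ppGpp is absent, so FenL is inactive.
Autoinducer-2 is absent, so JalF is active.
With repressor JalF bound, *nerL* is not transcribed.
So NerL is not produced.
c-di-GMP is absent, so YilN is inactive.
Required activator YilN is absent, so *rudU* is not transcribed.
So RudU is not produced.
Mn²⁺ is absent, so CilE is active.
No repressor is bound and CilE is active, so *holW* is transcribed.
So HolW is produced and active.
No repressor is bound and HolW is active, so *kulJ* is transcribed.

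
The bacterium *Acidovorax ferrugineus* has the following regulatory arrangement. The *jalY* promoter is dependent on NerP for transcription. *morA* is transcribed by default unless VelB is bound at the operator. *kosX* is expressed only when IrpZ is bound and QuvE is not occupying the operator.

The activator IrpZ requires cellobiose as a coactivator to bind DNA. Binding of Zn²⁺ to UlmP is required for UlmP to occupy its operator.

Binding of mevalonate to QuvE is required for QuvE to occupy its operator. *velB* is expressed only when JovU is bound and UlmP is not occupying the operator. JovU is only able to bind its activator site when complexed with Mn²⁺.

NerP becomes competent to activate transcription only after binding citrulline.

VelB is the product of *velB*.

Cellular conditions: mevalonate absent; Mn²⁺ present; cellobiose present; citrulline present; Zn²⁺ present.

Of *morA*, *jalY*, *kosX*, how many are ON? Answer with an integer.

3

Mn²⁺ is present, so JovU is active.
Zn²⁺ is present, so UlmP is active.
With repressor UlmP bound, *velB* is not transcribed.
So VelB is not produced.
With no repressor bound, *morA* is transcribed.
→ *morA* is ON.
Citrulline is present, so NerP is active.
No repressor is bound and NerP is active, so *jalY* is transcribed.
→ *jalY* is ON.
Cellobiose is present, so IrpZ is active.
Mevalonate is absent, so QuvE is inactive.
No repressor is bound and IrpZ is active, so *kosX* is transcribed.
→ *kosX* is ON.
3 of the 3 genes are transcribed.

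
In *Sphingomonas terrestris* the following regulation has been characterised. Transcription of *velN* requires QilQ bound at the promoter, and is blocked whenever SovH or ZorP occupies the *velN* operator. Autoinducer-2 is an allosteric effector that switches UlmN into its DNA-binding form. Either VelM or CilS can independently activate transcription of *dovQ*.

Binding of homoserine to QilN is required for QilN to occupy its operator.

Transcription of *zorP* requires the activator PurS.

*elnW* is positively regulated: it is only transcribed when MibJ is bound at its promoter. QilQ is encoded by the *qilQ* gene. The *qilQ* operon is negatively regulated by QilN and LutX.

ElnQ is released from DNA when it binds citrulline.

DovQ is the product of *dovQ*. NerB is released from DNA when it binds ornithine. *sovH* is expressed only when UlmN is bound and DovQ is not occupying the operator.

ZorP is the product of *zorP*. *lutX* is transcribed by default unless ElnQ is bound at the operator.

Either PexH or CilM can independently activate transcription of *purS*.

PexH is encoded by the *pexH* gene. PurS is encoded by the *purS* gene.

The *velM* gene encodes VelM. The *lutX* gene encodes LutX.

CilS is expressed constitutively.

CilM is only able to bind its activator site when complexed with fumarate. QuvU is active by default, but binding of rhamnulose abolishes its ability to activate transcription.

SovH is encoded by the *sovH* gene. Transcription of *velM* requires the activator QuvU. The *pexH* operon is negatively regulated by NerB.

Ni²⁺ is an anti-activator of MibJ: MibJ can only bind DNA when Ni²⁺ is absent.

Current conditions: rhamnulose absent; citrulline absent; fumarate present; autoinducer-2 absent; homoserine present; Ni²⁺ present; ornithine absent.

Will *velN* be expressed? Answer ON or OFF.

Rhamnulose is absent, so QuvU is active.
No repressor is bound and QuvU is active, so *velM* is transcribed.
So VelM is produced and active.
CilS is produced constitutively and is active.
Activator VelM is present, so *dovQ* is transcribed.
So DovQ is produced and active.
Autoinducer-2 is absent, so UlmN is inactive.
With repressor DovQ bound, *sovH* is not transcribed.
So SovH is not produced.
Homoserine is present, so QilN is active.
Citrulline is absent, so ElnQ is active.
With repressor ElnQ bound, *lutX* is not transcribed.
So LutX is not produced.
With repressor QilN bound, *qilQ* is not transcribed.
So QilQ is not produced.
Ornithine is absent, so NerB is active.
With repressor NerB bound, *pexH* is not transcribed.
So PexH is not produced.
Fumarate is present, so CilM is active.
Activator CilM is present, so *purS* is transcribed.
So PurS is produced and active.
No repressor is bound and PurS is active, so *zorP* is transcribed.
So ZorP is produced and active.
With repressor ZorP bound, *velN* is not transcribed.

OFF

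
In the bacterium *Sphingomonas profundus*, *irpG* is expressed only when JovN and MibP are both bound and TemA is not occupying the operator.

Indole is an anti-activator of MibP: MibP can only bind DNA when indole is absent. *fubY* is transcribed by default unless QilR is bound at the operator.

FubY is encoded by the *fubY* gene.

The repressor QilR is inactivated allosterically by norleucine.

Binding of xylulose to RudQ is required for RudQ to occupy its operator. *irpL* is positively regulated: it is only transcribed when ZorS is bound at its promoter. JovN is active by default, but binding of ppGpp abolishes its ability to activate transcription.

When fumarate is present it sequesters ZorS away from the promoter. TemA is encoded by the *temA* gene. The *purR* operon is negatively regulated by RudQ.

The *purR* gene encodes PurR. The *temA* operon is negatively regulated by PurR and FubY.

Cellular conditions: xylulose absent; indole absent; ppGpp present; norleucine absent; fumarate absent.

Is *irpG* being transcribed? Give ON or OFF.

OFF

Xylulose is absent, so RudQ is inactive.
With no repressor bound, *purR* is transcribed.
So PurR is produced and active.
Norleucine is absent, so QilR is active.
With repressor QilR bound, *fubY* is not transcribed.
So FubY is not produced.
With repressor PurR bound, *temA* is not transcribed.
So TemA is not produced.
ppGpp is present, so JovN is inactive.
Indole is absent, so MibP is active.
Required activator JovN is absent, so *irpG* is not transcribed.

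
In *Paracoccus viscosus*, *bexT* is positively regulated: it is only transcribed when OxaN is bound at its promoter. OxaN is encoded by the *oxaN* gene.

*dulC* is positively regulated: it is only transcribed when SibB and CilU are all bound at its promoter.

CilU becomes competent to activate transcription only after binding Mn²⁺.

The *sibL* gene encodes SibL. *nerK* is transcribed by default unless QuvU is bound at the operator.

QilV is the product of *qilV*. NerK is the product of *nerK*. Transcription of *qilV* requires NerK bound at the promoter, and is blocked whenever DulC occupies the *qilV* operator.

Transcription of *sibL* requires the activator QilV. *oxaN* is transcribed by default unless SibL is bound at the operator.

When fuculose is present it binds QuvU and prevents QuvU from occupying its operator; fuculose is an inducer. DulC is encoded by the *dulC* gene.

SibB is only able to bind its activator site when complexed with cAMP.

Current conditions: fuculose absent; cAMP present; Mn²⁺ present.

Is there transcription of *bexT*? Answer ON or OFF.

cAMP is present, so SibB is active.
Mn²⁺ is present, so CilU is active.
No repressor is bound and SibB and CilU are active, so *dulC* is transcribed.
So DulC is produced and active.
Fuculose is absent, so QuvU is active.
With repressor QuvU bound, *nerK* is not transcribed.
So NerK is not produced.
With repressor DulC bound, *qilV* is not transcribed.
So QilV is not produced.
Required activator QilV is absent, so *sibL* is not transcribed.
So SibL is not produced.
With no repressor bound, *oxaN* is transcribed.
So OxaN is produced and active.
No repressor is bound and OxaN is active, so *bexT* is transcribed.

ON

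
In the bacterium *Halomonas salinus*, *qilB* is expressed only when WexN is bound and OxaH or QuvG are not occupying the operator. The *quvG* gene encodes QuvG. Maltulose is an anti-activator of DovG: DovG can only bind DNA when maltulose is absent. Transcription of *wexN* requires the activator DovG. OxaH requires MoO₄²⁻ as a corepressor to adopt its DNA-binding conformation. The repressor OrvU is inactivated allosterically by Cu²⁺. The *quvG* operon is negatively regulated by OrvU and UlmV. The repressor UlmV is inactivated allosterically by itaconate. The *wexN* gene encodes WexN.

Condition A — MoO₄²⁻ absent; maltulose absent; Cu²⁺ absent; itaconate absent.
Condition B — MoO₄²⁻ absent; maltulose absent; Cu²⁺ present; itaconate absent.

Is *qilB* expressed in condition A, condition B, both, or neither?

Condition A:
MoO₄²⁻ is absent, so OxaH is inactive.
Maltulose is absent, so DovG is active.
No repressor is bound and DovG is active, so *wexN* is transcribed.
So WexN is produced and active.
Cu²⁺ is absent, so OrvU is active.
Itaconate is absent, so UlmV is active.
With repressor OrvU bound, *quvG* is not transcribed.
So QuvG is not produced.
No repressor is bound and WexN is active, so *qilB* is transcribed.
→ *qilB* is ON in A.
Condition B:
MoO₄²⁻ is absent, so OxaH is inactive.
Maltulose is absent, so DovG is active.
No repressor is bound and DovG is active, so *wexN* is transcribed.
So WexN is produced and active.
Cu²⁺ is present, so OrvU is inactive.
Itaconate is absent, so UlmV is active.
With repressor UlmV bound, *quvG* is not transcribed.
So QuvG is not produced.
No repressor is bound and WexN is active, so *qilB* is transcribed.
→ *qilB* is ON in B.

both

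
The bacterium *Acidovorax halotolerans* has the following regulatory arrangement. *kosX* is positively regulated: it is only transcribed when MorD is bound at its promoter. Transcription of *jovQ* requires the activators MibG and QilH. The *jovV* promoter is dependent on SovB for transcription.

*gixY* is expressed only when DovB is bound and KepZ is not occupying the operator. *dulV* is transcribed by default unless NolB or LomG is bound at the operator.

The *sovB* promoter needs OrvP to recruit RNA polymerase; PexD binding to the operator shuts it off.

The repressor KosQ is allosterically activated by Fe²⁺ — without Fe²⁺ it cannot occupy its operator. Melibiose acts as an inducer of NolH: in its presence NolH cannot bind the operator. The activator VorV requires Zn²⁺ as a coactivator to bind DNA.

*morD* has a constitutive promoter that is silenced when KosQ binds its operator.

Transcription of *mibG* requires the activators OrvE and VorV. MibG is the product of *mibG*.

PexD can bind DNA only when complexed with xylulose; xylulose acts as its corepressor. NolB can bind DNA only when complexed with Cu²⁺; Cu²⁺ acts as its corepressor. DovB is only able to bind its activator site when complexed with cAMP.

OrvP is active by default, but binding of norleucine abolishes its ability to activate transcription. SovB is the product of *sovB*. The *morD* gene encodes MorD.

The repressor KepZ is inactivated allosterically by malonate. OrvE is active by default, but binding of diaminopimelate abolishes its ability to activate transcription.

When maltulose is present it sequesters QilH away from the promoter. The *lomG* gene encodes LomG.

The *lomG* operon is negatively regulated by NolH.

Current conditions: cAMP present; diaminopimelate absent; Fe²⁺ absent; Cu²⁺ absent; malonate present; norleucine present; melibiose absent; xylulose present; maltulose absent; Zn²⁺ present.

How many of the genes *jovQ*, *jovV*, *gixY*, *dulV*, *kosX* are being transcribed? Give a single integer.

Diaminopimelate is absent, so OrvE is active.
Zn²⁺ is present, so VorV is active.
No repressor is bound and OrvE and VorV are active, so *mibG* is transcribed.
So MibG is produced and active.
Maltulose is absent, so QilH is active.
No repressor is bound and MibG and QilH are active, so *jovQ* is transcribed.
→ *jovQ* is ON.
Norleucine is present, so OrvP is inactive.
Xylulose is present, so PexD is active.
With repressor PexD bound, *sovB* is not transcribed.
So SovB is not produced.
Required activator SovB is absent, so *jovV* is not transcribed.
→ *jovV* is OFF.
cAMP is present, so DovB is active.
Malonate is present, so KepZ is inactive.
No repressor is bound and DovB is active, so *gixY* is transcribed.
→ *gixY* is ON.
Cu²⁺ is absent, so NolB is inactive.
Melibiose is absent, so NolH is active.
With repressor NolH bound, *lomG* is not transcribed.
So LomG is not produced.
With no repressor bound, *dulV* is transcribed.
→ *dulV* is ON.
Fe²⁺ is absent, so KosQ is inactive.
With no repressor bound, *morD* is transcribed.
So MorD is produced and active.
No repressor is bound and MorD is active, so *kosX* is transcribed.
→ *kosX* is ON.
4 of the 5 genes are transcribed.

4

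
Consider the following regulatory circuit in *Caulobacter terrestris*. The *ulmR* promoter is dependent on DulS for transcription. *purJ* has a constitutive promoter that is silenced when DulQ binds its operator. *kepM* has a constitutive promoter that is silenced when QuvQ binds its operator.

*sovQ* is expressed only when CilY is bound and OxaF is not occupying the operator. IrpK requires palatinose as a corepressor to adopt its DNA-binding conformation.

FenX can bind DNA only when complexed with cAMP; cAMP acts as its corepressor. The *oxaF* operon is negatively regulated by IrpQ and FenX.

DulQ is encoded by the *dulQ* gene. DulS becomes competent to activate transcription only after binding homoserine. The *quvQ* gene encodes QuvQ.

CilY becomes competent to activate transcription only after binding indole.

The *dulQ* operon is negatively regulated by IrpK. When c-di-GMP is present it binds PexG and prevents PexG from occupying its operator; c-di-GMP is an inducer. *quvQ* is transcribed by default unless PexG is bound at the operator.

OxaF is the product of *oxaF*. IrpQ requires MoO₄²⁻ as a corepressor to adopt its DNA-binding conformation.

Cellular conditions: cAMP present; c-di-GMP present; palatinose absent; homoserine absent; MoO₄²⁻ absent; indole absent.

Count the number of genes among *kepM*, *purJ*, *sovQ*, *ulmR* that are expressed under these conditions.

0

c-di-GMP is present, so PexG is inactive.
With no repressor bound, *quvQ* is transcribed.
So QuvQ is produced and active.
With repressor QuvQ bound, *kepM* is not transcribed.
→ *kepM* is OFF.
Palatinose is absent, so IrpK is inactive.
With no repressor bound, *dulQ* is transcribed.
So DulQ is produced and active.
With repressor DulQ bound, *purJ* is not transcribed.
→ *purJ* is OFF.
Indole is absent, so CilY is inactive.
MoO₄²⁻ is absent, so IrpQ is inactive.
cAMP is present, so FenX is active.
With repressor FenX bound, *oxaF* is not transcribed.
So OxaF is not produced.
Required activator CilY is absent, so *sovQ* is not transcribed.
→ *sovQ* is OFF.
Homoserine is absent, so DulS is inactive.
Required activator DulS is absent, so *ulmR* is not transcribed.
→ *ulmR* is OFF.
0 of the 4 genes are transcribed.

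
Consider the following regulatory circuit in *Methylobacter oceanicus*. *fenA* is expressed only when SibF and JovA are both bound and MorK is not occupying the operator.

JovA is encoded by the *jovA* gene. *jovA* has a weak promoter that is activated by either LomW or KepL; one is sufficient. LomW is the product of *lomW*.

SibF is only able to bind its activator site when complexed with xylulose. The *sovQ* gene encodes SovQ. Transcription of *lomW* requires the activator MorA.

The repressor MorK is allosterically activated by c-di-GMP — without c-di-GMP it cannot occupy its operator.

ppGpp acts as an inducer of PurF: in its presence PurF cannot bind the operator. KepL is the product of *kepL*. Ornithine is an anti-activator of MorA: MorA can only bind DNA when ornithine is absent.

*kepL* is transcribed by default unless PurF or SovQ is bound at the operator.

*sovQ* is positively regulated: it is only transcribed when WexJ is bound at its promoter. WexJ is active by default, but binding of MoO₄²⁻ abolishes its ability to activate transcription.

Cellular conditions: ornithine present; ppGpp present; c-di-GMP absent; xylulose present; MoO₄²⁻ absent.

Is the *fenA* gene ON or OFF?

OFF

c-di-GMP is absent, so MorK is inactive.
Xylulose is present, so SibF is active.
Ornithine is present, so MorA is inactive.
Required activator MorA is absent, so *lomW* is not transcribed.
So LomW is not produced.
ppGpp is present, so PurF is inactive.
MoO₄²⁻ is absent, so WexJ is active.
No repressor is bound and WexJ is active, so *sovQ* is transcribed.
So SovQ is produced and active.
With repressor SovQ bound, *kepL* is not transcribed.
So KepL is not produced.
No activator is available at the *jovA* promoter, so *jovA* is not transcribed.
So JovA is not produced.
Required activator JovA is absent, so *fenA* is not transcribed.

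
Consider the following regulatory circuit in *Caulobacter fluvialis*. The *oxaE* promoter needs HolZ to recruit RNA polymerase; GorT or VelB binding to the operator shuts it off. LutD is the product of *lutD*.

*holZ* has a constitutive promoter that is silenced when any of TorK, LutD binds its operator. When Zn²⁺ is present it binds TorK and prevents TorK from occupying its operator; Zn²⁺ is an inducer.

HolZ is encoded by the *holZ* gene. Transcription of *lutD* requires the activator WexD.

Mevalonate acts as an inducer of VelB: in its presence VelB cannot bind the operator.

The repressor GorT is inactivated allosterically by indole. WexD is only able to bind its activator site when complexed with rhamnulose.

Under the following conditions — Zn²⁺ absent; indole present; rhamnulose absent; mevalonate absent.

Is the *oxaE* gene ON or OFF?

OFF

Zn²⁺ is absent, so TorK is active.
Rhamnulose is absent, so WexD is inactive.
Required activator WexD is absent, so *lutD* is not transcribed.
So LutD is not produced.
With repressor TorK bound, *holZ* is not transcribed.
So HolZ is not produced.
Indole is present, so GorT is inactive.
Mevalonate is absent, so VelB is active.
With repressor VelB bound, *oxaE* is not transcribed.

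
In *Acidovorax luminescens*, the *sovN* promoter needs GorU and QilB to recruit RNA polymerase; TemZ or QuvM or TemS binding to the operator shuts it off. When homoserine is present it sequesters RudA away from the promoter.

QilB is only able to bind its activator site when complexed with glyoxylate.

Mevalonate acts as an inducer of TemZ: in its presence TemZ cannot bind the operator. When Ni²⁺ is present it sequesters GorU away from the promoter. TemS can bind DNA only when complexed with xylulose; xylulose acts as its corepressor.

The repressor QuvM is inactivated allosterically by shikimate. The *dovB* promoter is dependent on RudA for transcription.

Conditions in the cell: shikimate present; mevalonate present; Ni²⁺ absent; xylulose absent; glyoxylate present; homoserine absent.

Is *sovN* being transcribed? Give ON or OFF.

ON

Ni²⁺ is absent, so GorU is active.
Mevalonate is present, so TemZ is inactive.
Shikimate is present, so QuvM is inactive.
Glyoxylate is present, so QilB is active.
Xylulose is absent, so TemS is inactive.
No repressor is bound and GorU and QilB are active, so *sovN* is transcribed.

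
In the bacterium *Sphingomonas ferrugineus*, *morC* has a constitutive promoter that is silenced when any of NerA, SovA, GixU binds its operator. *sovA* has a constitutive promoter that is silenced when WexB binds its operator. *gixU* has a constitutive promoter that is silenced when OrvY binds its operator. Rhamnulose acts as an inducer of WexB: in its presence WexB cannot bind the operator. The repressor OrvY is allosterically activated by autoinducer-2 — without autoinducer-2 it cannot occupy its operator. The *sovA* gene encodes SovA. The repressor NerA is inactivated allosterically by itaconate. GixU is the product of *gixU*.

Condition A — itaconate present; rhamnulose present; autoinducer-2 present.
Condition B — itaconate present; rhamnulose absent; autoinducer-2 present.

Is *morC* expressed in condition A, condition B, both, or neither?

B only

Condition A:
Itaconate is present, so NerA is inactive.
Rhamnulose is present, so WexB is inactive.
With no repressor bound, *sovA* is transcribed.
So SovA is produced and active.
Autoinducer-2 is present, so OrvY is active.
With repressor OrvY bound, *gixU* is not transcribed.
So GixU is not produced.
With repressor SovA bound, *morC* is not transcribed.
→ *morC* is OFF in A.
Condition B:
Itaconate is present, so NerA is inactive.
Rhamnulose is absent, so WexB is active.
With repressor WexB bound, *sovA* is not transcribed.
So SovA is not produced.
Autoinducer-2 is present, so OrvY is active.
With repressor OrvY bound, *gixU* is not transcribed.
So GixU is not produced.
With no repressor bound, *morC* is transcribed.
→ *morC* is ON in B.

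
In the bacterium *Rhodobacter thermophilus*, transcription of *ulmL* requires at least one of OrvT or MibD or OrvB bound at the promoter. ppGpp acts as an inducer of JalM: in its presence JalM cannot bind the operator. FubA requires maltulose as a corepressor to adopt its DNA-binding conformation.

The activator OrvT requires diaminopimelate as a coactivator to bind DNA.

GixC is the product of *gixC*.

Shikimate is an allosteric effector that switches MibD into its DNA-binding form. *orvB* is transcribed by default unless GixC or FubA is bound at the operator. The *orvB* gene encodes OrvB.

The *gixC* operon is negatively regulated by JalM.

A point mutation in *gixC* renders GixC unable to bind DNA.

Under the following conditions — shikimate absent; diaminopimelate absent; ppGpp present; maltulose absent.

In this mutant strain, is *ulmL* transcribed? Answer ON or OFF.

ON

Diaminopimelate is absent, so OrvT is inactive.
Shikimate is absent, so MibD is inactive.
GixC is non-functional in this strain, so it has no effect.
Maltulose is absent, so FubA is inactive.
With no repressor bound, *orvB* is transcribed.
So OrvB is produced and active.
Activator OrvB is present, so *ulmL* is transcribed.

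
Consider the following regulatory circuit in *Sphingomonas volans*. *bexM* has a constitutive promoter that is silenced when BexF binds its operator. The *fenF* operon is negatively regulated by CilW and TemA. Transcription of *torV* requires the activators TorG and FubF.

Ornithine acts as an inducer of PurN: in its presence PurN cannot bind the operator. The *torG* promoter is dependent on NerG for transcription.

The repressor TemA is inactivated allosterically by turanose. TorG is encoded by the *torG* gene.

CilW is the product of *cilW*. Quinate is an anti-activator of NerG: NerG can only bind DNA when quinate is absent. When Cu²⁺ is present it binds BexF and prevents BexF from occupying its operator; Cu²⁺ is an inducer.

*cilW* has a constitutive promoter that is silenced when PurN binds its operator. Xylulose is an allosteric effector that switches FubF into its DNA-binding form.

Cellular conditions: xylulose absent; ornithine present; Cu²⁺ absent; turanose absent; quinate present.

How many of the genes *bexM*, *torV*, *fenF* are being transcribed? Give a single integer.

0

Cu²⁺ is absent, so BexF is active.
With repressor BexF bound, *bexM* is not transcribed.
→ *bexM* is OFF.
Quinate is present, so NerG is inactive.
Required activator NerG is absent, so *torG* is not transcribed.
So TorG is not produced.
Xylulose is absent, so FubF is inactive.
Required activator TorG is absent, so *torV* is not transcribed.
→ *torV* is OFF.
Ornithine is present, so PurN is inactive.
With no repressor bound, *cilW* is transcribed.
So CilW is produced and active.
Turanose is absent, so TemA is active.
With repressor CilW bound, *fenF* is not transcribed.
→ *fenF* is OFF.
0 of the 3 genes are transcribed.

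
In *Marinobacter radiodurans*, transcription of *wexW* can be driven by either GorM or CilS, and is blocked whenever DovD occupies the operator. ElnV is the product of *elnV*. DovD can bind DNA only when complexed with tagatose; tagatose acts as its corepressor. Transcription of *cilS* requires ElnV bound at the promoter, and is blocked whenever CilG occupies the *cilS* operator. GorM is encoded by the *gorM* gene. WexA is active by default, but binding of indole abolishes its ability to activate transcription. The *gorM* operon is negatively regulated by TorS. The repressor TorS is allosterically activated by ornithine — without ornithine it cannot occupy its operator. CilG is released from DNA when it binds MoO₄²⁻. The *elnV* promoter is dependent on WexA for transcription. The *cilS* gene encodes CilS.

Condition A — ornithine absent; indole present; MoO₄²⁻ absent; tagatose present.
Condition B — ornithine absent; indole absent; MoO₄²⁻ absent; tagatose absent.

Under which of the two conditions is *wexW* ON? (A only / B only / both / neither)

Condition A:
Ornithine is absent, so TorS is inactive.
With no repressor bound, *gorM* is transcribed.
So GorM is produced and active.
Indole is present, so WexA is inactive.
Required activator WexA is absent, so *elnV* is not transcribed.
So ElnV is not produced.
MoO₄²⁻ is absent, so CilG is active.
With repressor CilG bound, *cilS* is not transcribed.
So CilS is not produced.
Tagatose is present, so DovD is active.
With repressor DovD bound, *wexW* is not transcribed.
→ *wexW* is OFF in A.
Condition B:
Ornithine is absent, so TorS is inactive.
With no repressor bound, *gorM* is transcribed.
So GorM is produced and active.
Indole is absent, so WexA is active.
No repressor is bound and WexA is active, so *elnV* is transcribed.
So ElnV is produced and active.
MoO₄²⁻ is absent, so CilG is active.
With repressor CilG bound, *cilS* is not transcribed.
So CilS is not produced.
Tagatose is absent, so DovD is inactive.
Activator GorM is present, so *wexW* is transcribed.
→ *wexW* is ON in B.

B only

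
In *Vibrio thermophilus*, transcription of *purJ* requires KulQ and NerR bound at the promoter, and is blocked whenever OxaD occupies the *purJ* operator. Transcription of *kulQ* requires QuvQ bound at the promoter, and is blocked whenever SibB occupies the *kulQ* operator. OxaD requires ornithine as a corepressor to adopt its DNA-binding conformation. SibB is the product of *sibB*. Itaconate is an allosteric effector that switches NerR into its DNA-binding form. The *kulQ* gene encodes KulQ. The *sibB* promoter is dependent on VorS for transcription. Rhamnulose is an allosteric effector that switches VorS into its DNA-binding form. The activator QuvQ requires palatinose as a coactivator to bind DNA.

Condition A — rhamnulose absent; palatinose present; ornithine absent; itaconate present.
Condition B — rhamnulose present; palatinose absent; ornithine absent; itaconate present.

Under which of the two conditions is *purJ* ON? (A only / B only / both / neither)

Condition A:
Rhamnulose is absent, so VorS is inactive.
Required activator VorS is absent, so *sibB* is not transcribed.
So SibB is not produced.
Palatinose is present, so QuvQ is active.
No repressor is bound and QuvQ is active, so *kulQ* is transcribed.
So KulQ is produced and active.
Ornithine is absent, so OxaD is inactive.
Itaconate is present, so NerR is active.
No repressor is bound and KulQ and NerR are active, so *purJ* is transcribed.
→ *purJ* is ON in A.
Condition B:
Rhamnulose is present, so VorS is active.
No repressor is bound and VorS is active, so *sibB* is transcribed.
So SibB is produced and active.
Palatinose is absent, so QuvQ is inactive.
With repressor SibB bound, *kulQ* is not transcribed.
So KulQ is not produced.
Ornithine is absent, so OxaD is inactive.
Itaconate is present, so NerR is active.
Required activator KulQ is absent, so *purJ* is not transcribed.
→ *purJ* is OFF in B.

A only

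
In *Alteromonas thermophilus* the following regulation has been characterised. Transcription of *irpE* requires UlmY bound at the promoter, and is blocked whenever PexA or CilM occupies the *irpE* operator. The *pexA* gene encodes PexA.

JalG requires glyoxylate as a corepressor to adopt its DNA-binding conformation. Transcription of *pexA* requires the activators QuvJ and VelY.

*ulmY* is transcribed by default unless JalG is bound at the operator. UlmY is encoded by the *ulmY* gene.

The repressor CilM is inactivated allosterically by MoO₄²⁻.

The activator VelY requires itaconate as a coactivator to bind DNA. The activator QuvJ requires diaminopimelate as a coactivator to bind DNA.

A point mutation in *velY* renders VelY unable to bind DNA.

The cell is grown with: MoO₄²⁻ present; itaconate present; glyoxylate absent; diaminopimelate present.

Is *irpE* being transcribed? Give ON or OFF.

ON

Glyoxylate is absent, so JalG is inactive.
With no repressor bound, *ulmY* is transcribed.
So UlmY is produced and active.
Diaminopimelate is present, so QuvJ is active.
VelY is non-functional in this strain, so it has no effect.
Required activator VelY is absent, so *pexA* is not transcribed.
So PexA is not produced.
MoO₄²⁻ is present, so CilM is inactive.
No repressor is bound and UlmY is active, so *irpE* is transcribed.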